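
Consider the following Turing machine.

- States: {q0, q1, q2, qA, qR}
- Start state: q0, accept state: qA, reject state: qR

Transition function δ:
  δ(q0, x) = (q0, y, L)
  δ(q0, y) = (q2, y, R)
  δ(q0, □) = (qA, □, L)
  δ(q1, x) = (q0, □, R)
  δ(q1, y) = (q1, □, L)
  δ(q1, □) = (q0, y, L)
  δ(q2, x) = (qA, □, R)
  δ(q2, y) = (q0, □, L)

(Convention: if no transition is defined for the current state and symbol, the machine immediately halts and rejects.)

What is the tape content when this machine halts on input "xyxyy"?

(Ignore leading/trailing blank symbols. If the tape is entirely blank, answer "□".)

Execution trace:
Initial: [q0]xyxyy
Step 1: δ(q0, x) = (q0, y, L) → [q0]□yyxyy
Step 2: δ(q0, □) = (qA, □, L) → [qA]□□yyxyy

The machine reaches the accept state qA and halts.

Final tape (ignoring leading/trailing blanks): yyxyy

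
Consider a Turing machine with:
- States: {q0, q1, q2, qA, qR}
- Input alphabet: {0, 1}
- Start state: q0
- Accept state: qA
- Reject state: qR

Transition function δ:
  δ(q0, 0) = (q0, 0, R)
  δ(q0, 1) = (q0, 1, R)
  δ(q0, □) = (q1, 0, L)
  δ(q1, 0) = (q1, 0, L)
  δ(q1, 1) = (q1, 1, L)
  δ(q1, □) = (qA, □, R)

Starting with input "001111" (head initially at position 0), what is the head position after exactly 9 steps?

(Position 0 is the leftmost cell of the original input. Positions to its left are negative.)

Execution trace (head position shown):
Step 0: [q0]001111  (head at position 0)
Step 1: move right → 0[q0]01111  (head at position 1)
Step 2: move right → 00[q0]1111  (head at position 2)
Step 3: move right → 001[q0]111  (head at position 3)
Step 4: move right → 0011[q0]11  (head at position 4)
Step 5: move right → 00111[q0]1  (head at position 5)
Step 6: move right → 001111[q0]□  (head at position 6)
Step 7: move left → 00111[q1]10  (head at position 5)
Step 8: move left → 0011[q1]110  (head at position 4)
Step 9: move left → 001[q1]1110  (head at position 3)

After 9 steps, the head is at position 3.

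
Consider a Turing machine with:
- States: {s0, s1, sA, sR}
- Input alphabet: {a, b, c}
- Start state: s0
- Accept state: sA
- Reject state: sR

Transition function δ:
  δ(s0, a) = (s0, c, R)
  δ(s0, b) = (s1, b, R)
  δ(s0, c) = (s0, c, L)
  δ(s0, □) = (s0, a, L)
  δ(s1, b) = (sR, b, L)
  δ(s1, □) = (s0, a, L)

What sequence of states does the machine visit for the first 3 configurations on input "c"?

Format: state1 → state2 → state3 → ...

Execution trace:
Initial: [s0]c
Step 1: δ(s0, c) = (s0, c, L) → [s0]□c
Step 2: δ(s0, □) = (s0, a, L) → [s0]□ac

State sequence: s0 → s0 → s0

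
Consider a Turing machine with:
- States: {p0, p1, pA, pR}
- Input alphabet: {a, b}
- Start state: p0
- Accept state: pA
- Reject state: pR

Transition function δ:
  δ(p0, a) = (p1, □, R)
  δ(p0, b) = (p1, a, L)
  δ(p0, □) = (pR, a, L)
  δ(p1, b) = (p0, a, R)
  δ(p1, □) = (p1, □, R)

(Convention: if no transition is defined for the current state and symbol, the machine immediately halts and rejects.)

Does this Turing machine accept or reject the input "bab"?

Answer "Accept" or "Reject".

Execution trace:
Initial: [p0]bab
Step 1: δ(p0, b) = (p1, a, L) → [p1]□aab
Step 2: δ(p1, □) = (p1, □, R) → □[p1]aab

No transition is defined for δ(p1, a). By convention the machine halts and rejects.

Answer: Reject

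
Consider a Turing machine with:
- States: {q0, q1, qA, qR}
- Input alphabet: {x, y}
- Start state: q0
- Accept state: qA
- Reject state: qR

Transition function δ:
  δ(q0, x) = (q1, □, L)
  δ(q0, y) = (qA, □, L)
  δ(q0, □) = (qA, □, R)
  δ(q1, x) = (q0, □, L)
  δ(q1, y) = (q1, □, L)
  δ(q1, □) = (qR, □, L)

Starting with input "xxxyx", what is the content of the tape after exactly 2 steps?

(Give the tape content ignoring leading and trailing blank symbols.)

Execution trace:
Initial: [q0]xxxyx
Step 1: δ(q0, x) = (q1, □, L) → [q1]□□xxyx
Step 2: δ(q1, □) = (qR, □, L) → [qR]□□□xxyx

The machine reaches the reject state qR and halts.

After 2 steps, the tape (ignoring leading/trailing blanks) is: xxyx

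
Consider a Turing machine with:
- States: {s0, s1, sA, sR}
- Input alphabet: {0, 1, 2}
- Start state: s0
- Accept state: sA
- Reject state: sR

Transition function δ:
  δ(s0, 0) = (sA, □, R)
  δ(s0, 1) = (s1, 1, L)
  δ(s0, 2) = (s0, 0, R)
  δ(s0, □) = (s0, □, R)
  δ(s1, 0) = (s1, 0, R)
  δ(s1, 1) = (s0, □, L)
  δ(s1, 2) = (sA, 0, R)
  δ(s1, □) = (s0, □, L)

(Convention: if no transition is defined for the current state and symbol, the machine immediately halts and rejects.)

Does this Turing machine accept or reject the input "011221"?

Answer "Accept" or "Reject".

Execution trace:
Initial: [s0]011221
Step 1: δ(s0, 0) = (sA, □, R) → □[sA]11221

The machine reaches the accept state sA and halts.

Answer: Accept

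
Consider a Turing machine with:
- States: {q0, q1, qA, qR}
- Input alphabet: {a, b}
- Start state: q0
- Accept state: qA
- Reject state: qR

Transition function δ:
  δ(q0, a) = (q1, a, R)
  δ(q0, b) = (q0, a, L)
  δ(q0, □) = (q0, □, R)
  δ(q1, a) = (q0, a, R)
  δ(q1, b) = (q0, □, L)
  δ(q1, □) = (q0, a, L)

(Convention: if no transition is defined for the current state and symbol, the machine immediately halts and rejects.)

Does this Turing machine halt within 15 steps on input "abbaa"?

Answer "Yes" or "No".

Execution trace:
Initial: [q0]abbaa
Step 1: δ(q0, a) = (q1, a, R) → a[q1]bbaa
Step 2: δ(q1, b) = (q0, □, L) → [q0]a□baa
Step 3: δ(q0, a) = (q1, a, R) → a[q1]□baa
Step 4: δ(q1, □) = (q0, a, L) → [q0]aabaa
Step 5: δ(q0, a) = (q1, a, R) → a[q1]abaa
Step 6: δ(q1, a) = (q0, a, R) → aa[q0]baa
Step 7: δ(q0, b) = (q0, a, L) → a[q0]aaaa
Step 8: δ(q0, a) = (q1, a, R) → aa[q1]aaa
Step 9: δ(q1, a) = (q0, a, R) → aaa[q0]aa
Step 10: δ(q0, a) = (q1, a, R) → aaaa[q1]a
Step 11: δ(q1, a) = (q0, a, R) → aaaaa[q0]□
Step 12: δ(q0, □) = (q0, □, R) → aaaaa□[q0]□
Step 13: δ(q0, □) = (q0, □, R) → aaaaa□□[q0]□
Step 14: δ(q0, □) = (q0, □, R) → aaaaa□□□[q0]□
Step 15: δ(q0, □) = (q0, □, R) → aaaaa□□□□[q0]□

The machine has not reached a halting state after 15 steps.
The machine did not halt within the 15-step bound.

Answer: No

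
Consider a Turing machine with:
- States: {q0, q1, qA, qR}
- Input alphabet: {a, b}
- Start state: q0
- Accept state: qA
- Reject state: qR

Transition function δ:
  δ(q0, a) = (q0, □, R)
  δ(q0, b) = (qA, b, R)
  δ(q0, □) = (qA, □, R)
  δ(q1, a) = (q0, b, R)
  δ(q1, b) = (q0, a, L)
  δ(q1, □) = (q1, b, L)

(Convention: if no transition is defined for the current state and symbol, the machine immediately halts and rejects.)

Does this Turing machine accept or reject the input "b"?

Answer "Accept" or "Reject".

Execution trace:
Initial: [q0]b
Step 1: δ(q0, b) = (qA, b, R) → b[qA]□

The machine reaches the accept state qA and halts.

Answer: Accept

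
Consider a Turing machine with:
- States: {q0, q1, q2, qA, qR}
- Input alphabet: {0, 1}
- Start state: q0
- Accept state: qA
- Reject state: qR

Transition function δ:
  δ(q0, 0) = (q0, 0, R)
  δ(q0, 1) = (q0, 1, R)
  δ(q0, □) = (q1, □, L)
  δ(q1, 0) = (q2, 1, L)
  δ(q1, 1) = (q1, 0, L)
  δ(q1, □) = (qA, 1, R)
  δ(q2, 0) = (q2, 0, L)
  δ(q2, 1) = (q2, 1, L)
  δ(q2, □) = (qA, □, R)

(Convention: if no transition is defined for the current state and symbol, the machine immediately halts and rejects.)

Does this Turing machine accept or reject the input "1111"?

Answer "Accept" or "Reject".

Execution trace:
Initial: [q0]1111
Step 1: δ(q0, 1) = (q0, 1, R) → 1[q0]111
Step 2: δ(q0, 1) = (q0, 1, R) → 11[q0]11
Step 3: δ(q0, 1) = (q0, 1, R) → 111[q0]1
Step 4: δ(q0, 1) = (q0, 1, R) → 1111[q0]□
Step 5: δ(q0, □) = (q1, □, L) → 111[q1]1□
Step 6: δ(q1, 1) = (q1, 0, L) → 11[q1]10□
Step 7: δ(q1, 1) = (q1, 0, L) → 1[q1]100□
Step 8: δ(q1, 1) = (q1, 0, L) → [q1]1000□
Step 9: δ(q1, 1) = (q1, 0, L) → [q1]□0000□
Step 10: δ(q1, □) = (qA, 1, R) → 1[qA]0000□

The machine reaches the accept state qA and halts.

Answer: Accept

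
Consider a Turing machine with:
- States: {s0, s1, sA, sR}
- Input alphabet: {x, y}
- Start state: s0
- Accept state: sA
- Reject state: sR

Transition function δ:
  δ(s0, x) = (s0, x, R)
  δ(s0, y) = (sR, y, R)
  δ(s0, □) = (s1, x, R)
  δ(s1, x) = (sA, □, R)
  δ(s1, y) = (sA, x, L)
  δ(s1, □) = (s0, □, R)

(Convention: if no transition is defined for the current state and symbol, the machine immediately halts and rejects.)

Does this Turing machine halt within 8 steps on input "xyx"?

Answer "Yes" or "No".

Execution trace:
Initial: [s0]xyx
Step 1: δ(s0, x) = (s0, x, R) → x[s0]yx
Step 2: δ(s0, y) = (sR, y, R) → xy[sR]x

The machine reaches the reject state sR and halts.
The machine halted after 2 steps (within the 8-step bound).

Answer: Yes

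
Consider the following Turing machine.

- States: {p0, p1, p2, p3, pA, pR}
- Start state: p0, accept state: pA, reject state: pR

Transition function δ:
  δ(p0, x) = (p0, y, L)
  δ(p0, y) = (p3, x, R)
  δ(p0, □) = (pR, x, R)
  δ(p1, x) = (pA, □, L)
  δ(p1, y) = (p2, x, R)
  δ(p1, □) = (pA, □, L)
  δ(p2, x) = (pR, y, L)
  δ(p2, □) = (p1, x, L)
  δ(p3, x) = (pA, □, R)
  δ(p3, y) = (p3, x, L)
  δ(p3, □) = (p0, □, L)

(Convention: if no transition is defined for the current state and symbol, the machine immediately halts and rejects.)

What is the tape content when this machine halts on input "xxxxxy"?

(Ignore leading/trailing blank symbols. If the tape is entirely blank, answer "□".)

Execution trace:
Initial: [p0]xxxxxy
Step 1: δ(p0, x) = (p0, y, L) → [p0]□yxxxxy
Step 2: δ(p0, □) = (pR, x, R) → x[pR]yxxxxy

The machine reaches the reject state pR and halts.

Final tape (ignoring leading/trailing blanks): xyxxxxy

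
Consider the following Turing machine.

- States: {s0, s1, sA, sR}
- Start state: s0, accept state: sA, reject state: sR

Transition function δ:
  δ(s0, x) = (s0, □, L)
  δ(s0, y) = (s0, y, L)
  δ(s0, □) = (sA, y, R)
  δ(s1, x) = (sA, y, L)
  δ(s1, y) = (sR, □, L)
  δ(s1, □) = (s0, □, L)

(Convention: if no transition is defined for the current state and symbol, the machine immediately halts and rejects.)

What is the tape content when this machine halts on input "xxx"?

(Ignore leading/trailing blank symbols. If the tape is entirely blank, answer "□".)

Execution trace:
Initial: [s0]xxx
Step 1: δ(s0, x) = (s0, □, L) → [s0]□□xx
Step 2: δ(s0, □) = (sA, y, R) → y[sA]□xx

The machine reaches the accept state sA and halts.

Final tape (ignoring leading/trailing blanks): y□xx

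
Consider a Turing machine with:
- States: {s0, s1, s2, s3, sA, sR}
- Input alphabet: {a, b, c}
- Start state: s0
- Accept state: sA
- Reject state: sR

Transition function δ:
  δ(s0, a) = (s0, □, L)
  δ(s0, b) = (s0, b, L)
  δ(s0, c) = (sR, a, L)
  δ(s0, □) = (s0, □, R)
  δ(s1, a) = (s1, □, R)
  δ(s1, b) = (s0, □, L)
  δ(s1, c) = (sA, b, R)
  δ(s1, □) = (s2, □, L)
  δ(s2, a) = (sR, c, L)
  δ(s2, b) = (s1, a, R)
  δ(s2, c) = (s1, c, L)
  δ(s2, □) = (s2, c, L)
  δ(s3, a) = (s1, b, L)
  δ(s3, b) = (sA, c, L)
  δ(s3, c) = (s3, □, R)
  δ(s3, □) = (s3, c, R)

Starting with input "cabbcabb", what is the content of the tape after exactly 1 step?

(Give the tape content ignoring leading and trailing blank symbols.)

Execution trace:
Initial: [s0]cabbcabb
Step 1: δ(s0, c) = (sR, a, L) → [sR]□aabbcabb

The machine reaches the reject state sR and halts.

After 1 step, the tape (ignoring leading/trailing blanks) is: aabbcabb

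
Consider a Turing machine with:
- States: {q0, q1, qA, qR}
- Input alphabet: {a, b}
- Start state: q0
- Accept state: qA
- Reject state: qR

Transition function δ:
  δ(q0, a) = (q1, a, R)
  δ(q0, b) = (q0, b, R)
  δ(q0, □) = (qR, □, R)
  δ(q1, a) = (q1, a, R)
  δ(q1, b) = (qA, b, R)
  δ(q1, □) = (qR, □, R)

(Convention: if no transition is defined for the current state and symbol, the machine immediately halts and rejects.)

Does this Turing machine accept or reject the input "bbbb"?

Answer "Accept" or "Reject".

Execution trace:
Initial: [q0]bbbb
Step 1: δ(q0, b) = (q0, b, R) → b[q0]bbb
Step 2: δ(q0, b) = (q0, b, R) → bb[q0]bb
Step 3: δ(q0, b) = (q0, b, R) → bbb[q0]b
Step 4: δ(q0, b) = (q0, b, R) → bbbb[q0]□
Step 5: δ(q0, □) = (qR, □, R) → bbbb□[qR]□

The machine reaches the reject state qR and halts.

Answer: Reject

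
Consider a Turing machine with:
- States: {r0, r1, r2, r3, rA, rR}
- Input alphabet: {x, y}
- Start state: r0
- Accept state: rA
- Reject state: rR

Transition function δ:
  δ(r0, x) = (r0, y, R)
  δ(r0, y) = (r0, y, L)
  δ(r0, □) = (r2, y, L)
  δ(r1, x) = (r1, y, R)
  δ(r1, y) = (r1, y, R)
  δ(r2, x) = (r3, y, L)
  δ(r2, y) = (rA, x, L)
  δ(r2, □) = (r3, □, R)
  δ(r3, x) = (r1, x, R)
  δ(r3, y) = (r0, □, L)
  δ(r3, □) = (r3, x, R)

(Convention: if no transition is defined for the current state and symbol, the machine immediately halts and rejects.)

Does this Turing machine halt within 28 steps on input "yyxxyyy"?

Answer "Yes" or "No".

Execution trace:
Initial: [r0]yyxxyyy
Step 1: δ(r0, y) = (r0, y, L) → [r0]□yyxxyyy
Step 2: δ(r0, □) = (r2, y, L) → [r2]□yyyxxyyy
Step 3: δ(r2, □) = (r3, □, R) → □[r3]yyyxxyyy
Step 4: δ(r3, y) = (r0, □, L) → [r0]□□yyxxyyy
Step 5: δ(r0, □) = (r2, y, L) → [r2]□y□yyxxyyy
Step 6: δ(r2, □) = (r3, □, R) → □[r3]y□yyxxyyy
Step 7: δ(r3, y) = (r0, □, L) → [r0]□□□yyxxyyy
Step 8: δ(r0, □) = (r2, y, L) → [r2]□y□□yyxxyyy
Step 9: δ(r2, □) = (r3, □, R) → □[r3]y□□yyxxyyy
Step 10: δ(r3, y) = (r0, □, L) → [r0]□□□□yyxxyyy
Step 11: δ(r0, □) = (r2, y, L) → [r2]□y□□□yyxxyyy
Step 12: δ(r2, □) = (r3, □, R) → □[r3]y□□□yyxxyyy
Step 13: δ(r3, y) = (r0, □, L) → [r0]□□□□□yyxxyyy
Step 14: δ(r0, □) = (r2, y, L) → [r2]□y□□□□yyxxyyy
Step 15: δ(r2, □) = (r3, □, R) → □[r3]y□□□□yyxxyyy
Step 16: δ(r3, y) = (r0, □, L) → [r0]□□□□□□yyxxyyy
Step 17: δ(r0, □) = (r2, y, L) → [r2]□y□□□□□yyxxyyy
Step 18: δ(r2, □) = (r3, □, R) → □[r3]y□□□□□yyxxyyy
Step 19: δ(r3, y) = (r0, □, L) → [r0]□□□□□□□yyxxyyy
Step 20: δ(r0, □) = (r2, y, L) → [r2]□y□□□□□□yyxxyyy
Step 21: δ(r2, □) = (r3, □, R) → □[r3]y□□□□□□yyxxyyy
Step 22: δ(r3, y) = (r0, □, L) → [r0]□□□□□□□□yyxxyyy
Step 23: δ(r0, □) = (r2, y, L) → [r2]□y□□□□□□□yyxxyyy
Step 24: δ(r2, □) = (r3, □, R) → □[r3]y□□□□□□□yyxxyyy
Step 25: δ(r3, y) = (r0, □, L) → [r0]□□□□□□□□□yyxxyyy
Step 26: δ(r0, □) = (r2, y, L) → [r2]□y□□□□□□□□yyxxyyy
Step 27: δ(r2, □) = (r3, □, R) → □[r3]y□□□□□□□□yyxxyyy
Step 28: δ(r3, y) = (r0, □, L) → [r0]□□□□□□□□□□yyxxyyy

The machine has not reached a halting state after 28 steps.
The machine did not halt within the 28-step bound.

Answer: No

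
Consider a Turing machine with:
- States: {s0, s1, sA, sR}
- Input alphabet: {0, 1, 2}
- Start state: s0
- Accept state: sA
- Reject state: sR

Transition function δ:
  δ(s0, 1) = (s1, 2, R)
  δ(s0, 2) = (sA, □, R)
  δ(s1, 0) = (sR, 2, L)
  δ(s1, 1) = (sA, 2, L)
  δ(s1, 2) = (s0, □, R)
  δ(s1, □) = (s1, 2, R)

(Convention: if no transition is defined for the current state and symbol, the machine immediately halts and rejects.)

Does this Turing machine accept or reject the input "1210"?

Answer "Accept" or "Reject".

Execution trace:
Initial: [s0]1210
Step 1: δ(s0, 1) = (s1, 2, R) → 2[s1]210
Step 2: δ(s1, 2) = (s0, □, R) → 2□[s0]10
Step 3: δ(s0, 1) = (s1, 2, R) → 2□2[s1]0
Step 4: δ(s1, 0) = (sR, 2, L) → 2□[sR]22

The machine reaches the reject state sR and halts.

Answer: Reject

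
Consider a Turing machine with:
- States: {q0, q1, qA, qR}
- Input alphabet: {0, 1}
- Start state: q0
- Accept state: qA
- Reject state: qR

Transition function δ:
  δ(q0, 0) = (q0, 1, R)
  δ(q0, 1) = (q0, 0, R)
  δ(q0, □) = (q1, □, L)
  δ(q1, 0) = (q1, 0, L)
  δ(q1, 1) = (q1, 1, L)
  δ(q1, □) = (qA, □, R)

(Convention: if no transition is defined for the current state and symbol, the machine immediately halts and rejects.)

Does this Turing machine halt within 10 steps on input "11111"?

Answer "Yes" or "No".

Execution trace:
Initial: [q0]11111
Step 1: δ(q0, 1) = (q0, 0, R) → 0[q0]1111
Step 2: δ(q0, 1) = (q0, 0, R) → 00[q0]111
Step 3: δ(q0, 1) = (q0, 0, R) → 000[q0]11
Step 4: δ(q0, 1) = (q0, 0, R) → 0000[q0]1
Step 5: δ(q0, 1) = (q0, 0, R) → 00000[q0]□
Step 6: δ(q0, □) = (q1, □, L) → 0000[q1]0□
Step 7: δ(q1, 0) = (q1, 0, L) → 000[q1]00□
Step 8: δ(q1, 0) = (q1, 0, L) → 00[q1]000□
Step 9: δ(q1, 0) = (q1, 0, L) → 0[q1]0000□
Step 10: δ(q1, 0) = (q1, 0, L) → [q1]00000□

The machine has not reached a halting state after 10 steps.
The machine did not halt within the 10-step bound.

Answer: No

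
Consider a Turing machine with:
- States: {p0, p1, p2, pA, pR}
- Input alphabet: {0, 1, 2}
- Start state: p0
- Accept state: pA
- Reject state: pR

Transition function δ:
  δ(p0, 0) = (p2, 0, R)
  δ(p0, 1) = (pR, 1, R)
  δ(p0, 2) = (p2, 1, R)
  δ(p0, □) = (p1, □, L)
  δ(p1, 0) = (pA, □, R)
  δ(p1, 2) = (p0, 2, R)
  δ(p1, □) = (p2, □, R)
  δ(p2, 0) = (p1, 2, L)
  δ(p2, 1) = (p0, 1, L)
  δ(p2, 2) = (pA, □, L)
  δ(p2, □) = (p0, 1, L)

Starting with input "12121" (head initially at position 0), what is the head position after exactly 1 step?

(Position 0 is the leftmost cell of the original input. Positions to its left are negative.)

Execution trace (head position shown):
Step 0: [p0]12121  (head at position 0)
Step 1: move right → 1[pR]2121  (head at position 1)

After 1 step, the head is at position 1.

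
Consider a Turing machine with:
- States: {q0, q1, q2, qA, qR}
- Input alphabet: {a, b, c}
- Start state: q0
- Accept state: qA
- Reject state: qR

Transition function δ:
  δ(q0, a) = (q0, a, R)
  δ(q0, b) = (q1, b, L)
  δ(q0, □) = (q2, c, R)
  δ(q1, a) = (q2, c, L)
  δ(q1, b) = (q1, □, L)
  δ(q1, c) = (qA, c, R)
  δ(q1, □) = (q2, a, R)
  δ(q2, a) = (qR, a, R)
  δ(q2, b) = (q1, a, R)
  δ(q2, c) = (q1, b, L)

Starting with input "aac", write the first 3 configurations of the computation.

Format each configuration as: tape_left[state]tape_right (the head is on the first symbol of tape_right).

Transitions applied:
Step 1: δ(q0, a) = (q0, a, R)
Step 2: δ(q0, a) = (q0, a, R)

The first 3 configurations are:
[q0]aac ⊢ a[q0]ac ⊢ aa[q0]c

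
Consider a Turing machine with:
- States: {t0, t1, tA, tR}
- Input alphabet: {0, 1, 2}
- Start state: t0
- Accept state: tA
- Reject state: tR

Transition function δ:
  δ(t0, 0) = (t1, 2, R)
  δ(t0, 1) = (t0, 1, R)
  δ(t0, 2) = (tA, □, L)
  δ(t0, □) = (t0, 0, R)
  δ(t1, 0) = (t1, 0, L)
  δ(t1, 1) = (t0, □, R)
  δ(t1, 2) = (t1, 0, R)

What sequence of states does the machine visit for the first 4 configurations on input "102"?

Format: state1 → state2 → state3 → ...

Execution trace:
Initial: [t0]102
Step 1: δ(t0, 1) = (t0, 1, R) → 1[t0]02
Step 2: δ(t0, 0) = (t1, 2, R) → 12[t1]2
Step 3: δ(t1, 2) = (t1, 0, R) → 120[t1]□

No transition is defined for δ(t1, □). By convention the machine halts and rejects.

State sequence: t0 → t0 → t1 → t1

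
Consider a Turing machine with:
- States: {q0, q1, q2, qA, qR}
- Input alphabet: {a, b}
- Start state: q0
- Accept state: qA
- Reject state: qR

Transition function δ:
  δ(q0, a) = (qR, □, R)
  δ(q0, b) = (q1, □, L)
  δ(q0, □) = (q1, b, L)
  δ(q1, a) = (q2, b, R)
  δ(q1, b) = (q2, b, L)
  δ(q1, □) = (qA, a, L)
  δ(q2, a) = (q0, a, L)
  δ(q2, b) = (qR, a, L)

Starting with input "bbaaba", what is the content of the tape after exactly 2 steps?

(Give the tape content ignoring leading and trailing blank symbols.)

Execution trace:
Initial: [q0]bbaaba
Step 1: δ(q0, b) = (q1, □, L) → [q1]□□baaba
Step 2: δ(q1, □) = (qA, a, L) → [qA]□a□baaba

The machine reaches the accept state qA and halts.

After 2 steps, the tape (ignoring leading/trailing blanks) is: a□baaba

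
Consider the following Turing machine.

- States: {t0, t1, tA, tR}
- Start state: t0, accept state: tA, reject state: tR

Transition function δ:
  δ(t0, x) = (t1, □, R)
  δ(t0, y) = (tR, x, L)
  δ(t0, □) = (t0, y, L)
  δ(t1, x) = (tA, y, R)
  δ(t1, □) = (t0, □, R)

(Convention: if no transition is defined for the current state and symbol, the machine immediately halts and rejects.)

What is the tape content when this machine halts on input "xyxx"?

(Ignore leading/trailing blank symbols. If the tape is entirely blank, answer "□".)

Execution trace:
Initial: [t0]xyxx
Step 1: δ(t0, x) = (t1, □, R) → □[t1]yxx

No transition is defined for δ(t1, y). By convention the machine halts and rejects.

Final tape (ignoring leading/trailing blanks): yxx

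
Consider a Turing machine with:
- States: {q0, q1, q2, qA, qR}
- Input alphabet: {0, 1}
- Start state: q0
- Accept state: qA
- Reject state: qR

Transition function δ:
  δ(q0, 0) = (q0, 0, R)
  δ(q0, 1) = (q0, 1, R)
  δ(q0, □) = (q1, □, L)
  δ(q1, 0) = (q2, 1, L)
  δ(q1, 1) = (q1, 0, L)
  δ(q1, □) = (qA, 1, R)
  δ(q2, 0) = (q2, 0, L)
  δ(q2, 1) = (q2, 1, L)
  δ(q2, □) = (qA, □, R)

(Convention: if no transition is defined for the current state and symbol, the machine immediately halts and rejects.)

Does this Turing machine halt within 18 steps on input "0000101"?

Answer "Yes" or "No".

Execution trace:
Initial: [q0]0000101
Step 1: δ(q0, 0) = (q0, 0, R) → 0[q0]000101
Step 2: δ(q0, 0) = (q0, 0, R) → 00[q0]00101
Step 3: δ(q0, 0) = (q0, 0, R) → 000[q0]0101
Step 4: δ(q0, 0) = (q0, 0, R) → 0000[q0]101
Step 5: δ(q0, 1) = (q0, 1, R) → 00001[q0]01
Step 6: δ(q0, 0) = (q0, 0, R) → 000010[q0]1
Step 7: δ(q0, 1) = (q0, 1, R) → 0000101[q0]□
Step 8: δ(q0, □) = (q1, □, L) → 000010[q1]1□
Step 9: δ(q1, 1) = (q1, 0, L) → 00001[q1]00□
Step 10: δ(q1, 0) = (q2, 1, L) → 0000[q2]110□
Step 11: δ(q2, 1) = (q2, 1, L) → 000[q2]0110□
Step 12: δ(q2, 0) = (q2, 0, L) → 00[q2]00110□
Step 13: δ(q2, 0) = (q2, 0, L) → 0[q2]000110□
Step 14: δ(q2, 0) = (q2, 0, L) → [q2]0000110□
Step 15: δ(q2, 0) = (q2, 0, L) → [q2]□0000110□
Step 16: δ(q2, □) = (qA, □, R) → □[qA]0000110□

The machine reaches the accept state qA and halts.
The machine halted after 16 steps (within the 18-step bound).

Answer: Yes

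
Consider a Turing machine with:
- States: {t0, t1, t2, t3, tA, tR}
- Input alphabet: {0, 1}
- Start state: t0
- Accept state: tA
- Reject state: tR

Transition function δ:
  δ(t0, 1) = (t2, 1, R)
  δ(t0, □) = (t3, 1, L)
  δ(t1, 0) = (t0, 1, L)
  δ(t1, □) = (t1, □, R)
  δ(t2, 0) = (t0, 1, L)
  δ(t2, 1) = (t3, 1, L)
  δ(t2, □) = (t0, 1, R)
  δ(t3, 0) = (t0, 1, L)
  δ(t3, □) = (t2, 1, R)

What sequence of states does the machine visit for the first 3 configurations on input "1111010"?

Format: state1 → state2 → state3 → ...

Execution trace:
Initial: [t0]1111010
Step 1: δ(t0, 1) = (t2, 1, R) → 1[t2]111010
Step 2: δ(t2, 1) = (t3, 1, L) → [t3]1111010

No transition is defined for δ(t3, 1). By convention the machine halts and rejects.

State sequence: t0 → t2 → t3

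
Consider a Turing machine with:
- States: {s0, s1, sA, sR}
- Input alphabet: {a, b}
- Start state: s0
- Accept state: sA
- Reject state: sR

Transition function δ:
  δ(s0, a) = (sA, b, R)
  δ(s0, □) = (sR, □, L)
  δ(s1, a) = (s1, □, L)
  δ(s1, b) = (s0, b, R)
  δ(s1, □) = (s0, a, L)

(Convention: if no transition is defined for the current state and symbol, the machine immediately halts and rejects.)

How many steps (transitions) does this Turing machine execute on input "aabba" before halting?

Execution trace:
Initial: [s0]aabba
Step 1: δ(s0, a) = (sA, b, R) → b[sA]abba

The machine reaches the accept state sA and halts.

The machine executed 1 step before halting.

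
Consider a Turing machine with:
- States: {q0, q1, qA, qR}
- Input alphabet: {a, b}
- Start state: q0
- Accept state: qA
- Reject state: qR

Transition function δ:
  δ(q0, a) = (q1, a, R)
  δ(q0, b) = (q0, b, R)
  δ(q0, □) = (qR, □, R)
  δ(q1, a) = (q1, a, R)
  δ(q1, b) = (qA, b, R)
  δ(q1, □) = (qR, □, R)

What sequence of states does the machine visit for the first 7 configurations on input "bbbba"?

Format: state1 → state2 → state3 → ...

Execution trace:
Initial: [q0]bbbba
Step 1: δ(q0, b) = (q0, b, R) → b[q0]bbba
Step 2: δ(q0, b) = (q0, b, R) → bb[q0]bba
Step 3: δ(q0, b) = (q0, b, R) → bbb[q0]ba
Step 4: δ(q0, b) = (q0, b, R) → bbbb[q0]a
Step 5: δ(q0, a) = (q1, a, R) → bbbba[q1]□
Step 6: δ(q1, □) = (qR, □, R) → bbbba□[qR]□

The machine reaches the reject state qR and halts.

State sequence: q0 → q0 → q0 → q0 → q0 → q1 → qR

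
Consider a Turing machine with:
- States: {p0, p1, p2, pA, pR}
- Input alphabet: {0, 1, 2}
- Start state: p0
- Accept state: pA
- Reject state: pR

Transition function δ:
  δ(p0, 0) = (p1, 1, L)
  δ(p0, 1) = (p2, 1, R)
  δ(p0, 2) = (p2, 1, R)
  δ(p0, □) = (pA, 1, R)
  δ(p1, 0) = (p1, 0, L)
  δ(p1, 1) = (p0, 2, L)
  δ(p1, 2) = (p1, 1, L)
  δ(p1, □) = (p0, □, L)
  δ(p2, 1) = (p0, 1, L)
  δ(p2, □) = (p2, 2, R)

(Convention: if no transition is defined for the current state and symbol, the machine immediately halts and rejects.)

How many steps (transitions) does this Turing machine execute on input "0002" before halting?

Execution trace:
Initial: [p0]0002
Step 1: δ(p0, 0) = (p1, 1, L) → [p1]□1002
Step 2: δ(p1, □) = (p0, □, L) → [p0]□□1002
Step 3: δ(p0, □) = (pA, 1, R) → 1[pA]□1002

The machine reaches the accept state pA and halts.

The machine executed 3 steps before halting.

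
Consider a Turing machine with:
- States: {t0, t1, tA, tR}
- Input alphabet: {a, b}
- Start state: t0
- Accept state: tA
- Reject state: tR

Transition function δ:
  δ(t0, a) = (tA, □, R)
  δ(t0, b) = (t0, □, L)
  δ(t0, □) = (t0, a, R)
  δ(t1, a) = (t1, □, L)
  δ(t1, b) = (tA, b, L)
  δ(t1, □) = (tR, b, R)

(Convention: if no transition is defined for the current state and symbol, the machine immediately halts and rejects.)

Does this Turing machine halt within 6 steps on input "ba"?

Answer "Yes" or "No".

Execution trace:
Initial: [t0]ba
Step 1: δ(t0, b) = (t0, □, L) → [t0]□□a
Step 2: δ(t0, □) = (t0, a, R) → a[t0]□a
Step 3: δ(t0, □) = (t0, a, R) → aa[t0]a
Step 4: δ(t0, a) = (tA, □, R) → aa□[tA]□

The machine reaches the accept state tA and halts.
The machine halted after 4 steps (within the 6-step bound).

Answer: Yes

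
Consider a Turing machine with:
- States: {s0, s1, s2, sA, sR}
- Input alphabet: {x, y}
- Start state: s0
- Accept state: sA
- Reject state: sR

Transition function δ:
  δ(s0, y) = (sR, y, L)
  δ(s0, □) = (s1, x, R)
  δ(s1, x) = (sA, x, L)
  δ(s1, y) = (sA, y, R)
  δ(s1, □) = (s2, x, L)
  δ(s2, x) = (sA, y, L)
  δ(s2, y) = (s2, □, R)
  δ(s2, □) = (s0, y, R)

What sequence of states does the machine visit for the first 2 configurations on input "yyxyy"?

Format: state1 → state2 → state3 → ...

Execution trace:
Initial: [s0]yyxyy
Step 1: δ(s0, y) = (sR, y, L) → [sR]□yyxyy

The machine reaches the reject state sR and halts.

State sequence: s0 → sR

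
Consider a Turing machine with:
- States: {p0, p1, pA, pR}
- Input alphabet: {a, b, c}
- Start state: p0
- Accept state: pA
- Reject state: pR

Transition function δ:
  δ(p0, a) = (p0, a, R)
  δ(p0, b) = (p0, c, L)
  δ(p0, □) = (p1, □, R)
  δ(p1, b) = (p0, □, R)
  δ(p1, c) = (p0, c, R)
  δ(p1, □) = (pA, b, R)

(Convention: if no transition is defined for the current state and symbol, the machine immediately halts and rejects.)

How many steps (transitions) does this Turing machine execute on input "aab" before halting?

Execution trace:
Initial: [p0]aab
Step 1: δ(p0, a) = (p0, a, R) → a[p0]ab
Step 2: δ(p0, a) = (p0, a, R) → aa[p0]b
Step 3: δ(p0, b) = (p0, c, L) → a[p0]ac
Step 4: δ(p0, a) = (p0, a, R) → aa[p0]c

No transition is defined for δ(p0, c). By convention the machine halts and rejects.

The machine executed 4 steps before halting.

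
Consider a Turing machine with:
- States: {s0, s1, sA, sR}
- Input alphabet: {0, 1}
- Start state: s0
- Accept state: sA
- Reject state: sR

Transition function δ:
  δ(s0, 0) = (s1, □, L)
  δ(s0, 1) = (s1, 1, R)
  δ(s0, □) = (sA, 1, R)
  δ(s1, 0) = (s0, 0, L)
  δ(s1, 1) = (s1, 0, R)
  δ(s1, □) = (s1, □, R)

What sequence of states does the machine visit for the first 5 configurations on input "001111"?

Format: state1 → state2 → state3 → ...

Execution trace:
Initial: [s0]001111
Step 1: δ(s0, 0) = (s1, □, L) → [s1]□□01111
Step 2: δ(s1, □) = (s1, □, R) → □[s1]□01111
Step 3: δ(s1, □) = (s1, □, R) → □□[s1]01111
Step 4: δ(s1, 0) = (s0, 0, L) → □[s0]□01111

State sequence: s0 → s1 → s1 → s1 → s0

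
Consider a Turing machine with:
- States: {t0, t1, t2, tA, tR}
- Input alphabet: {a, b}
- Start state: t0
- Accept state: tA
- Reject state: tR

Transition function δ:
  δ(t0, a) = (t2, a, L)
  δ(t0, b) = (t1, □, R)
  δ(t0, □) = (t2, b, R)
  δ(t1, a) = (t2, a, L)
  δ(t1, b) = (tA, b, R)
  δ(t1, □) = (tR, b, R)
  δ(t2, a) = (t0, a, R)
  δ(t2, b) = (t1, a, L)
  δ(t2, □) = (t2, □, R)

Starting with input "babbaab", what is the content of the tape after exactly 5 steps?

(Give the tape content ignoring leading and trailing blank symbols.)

Execution trace:
Initial: [t0]babbaab
Step 1: δ(t0, b) = (t1, □, R) → □[t1]abbaab
Step 2: δ(t1, a) = (t2, a, L) → [t2]□abbaab
Step 3: δ(t2, □) = (t2, □, R) → □[t2]abbaab
Step 4: δ(t2, a) = (t0, a, R) → □a[t0]bbaab
Step 5: δ(t0, b) = (t1, □, R) → □a□[t1]baab

After 5 steps, the tape (ignoring leading/trailing blanks) is: a□baab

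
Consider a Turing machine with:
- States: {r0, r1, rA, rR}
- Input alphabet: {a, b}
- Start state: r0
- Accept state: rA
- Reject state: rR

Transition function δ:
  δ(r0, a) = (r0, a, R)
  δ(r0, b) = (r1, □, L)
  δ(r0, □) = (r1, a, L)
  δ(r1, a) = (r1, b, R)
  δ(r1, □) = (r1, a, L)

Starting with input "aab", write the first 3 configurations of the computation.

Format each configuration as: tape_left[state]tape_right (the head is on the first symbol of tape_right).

Transitions applied:
Step 1: δ(r0, a) = (r0, a, R)
Step 2: δ(r0, a) = (r0, a, R)

The first 3 configurations are:
[r0]aab ⊢ a[r0]ab ⊢ aa[r0]b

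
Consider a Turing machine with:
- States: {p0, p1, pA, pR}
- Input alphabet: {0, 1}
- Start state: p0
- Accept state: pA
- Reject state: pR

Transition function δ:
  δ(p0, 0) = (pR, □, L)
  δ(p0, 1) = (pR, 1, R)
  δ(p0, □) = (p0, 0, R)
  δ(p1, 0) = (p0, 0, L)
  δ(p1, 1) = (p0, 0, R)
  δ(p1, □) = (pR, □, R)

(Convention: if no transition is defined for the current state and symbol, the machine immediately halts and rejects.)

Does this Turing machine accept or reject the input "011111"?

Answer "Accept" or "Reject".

Execution trace:
Initial: [p0]011111
Step 1: δ(p0, 0) = (pR, □, L) → [pR]□□11111

The machine reaches the reject state pR and halts.

Answer: Reject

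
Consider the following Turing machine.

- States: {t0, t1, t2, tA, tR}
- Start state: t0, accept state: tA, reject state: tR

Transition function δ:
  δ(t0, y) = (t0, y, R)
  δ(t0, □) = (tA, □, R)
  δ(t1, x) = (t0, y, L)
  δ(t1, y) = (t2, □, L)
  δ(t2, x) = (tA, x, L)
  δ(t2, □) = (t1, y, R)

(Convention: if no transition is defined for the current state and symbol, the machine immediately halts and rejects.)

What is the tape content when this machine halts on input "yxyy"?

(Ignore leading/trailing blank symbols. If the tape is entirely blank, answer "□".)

Execution trace:
Initial: [t0]yxyy
Step 1: δ(t0, y) = (t0, y, R) → y[t0]xyy

No transition is defined for δ(t0, x). By convention the machine halts and rejects.

Final tape (ignoring leading/trailing blanks): yxyy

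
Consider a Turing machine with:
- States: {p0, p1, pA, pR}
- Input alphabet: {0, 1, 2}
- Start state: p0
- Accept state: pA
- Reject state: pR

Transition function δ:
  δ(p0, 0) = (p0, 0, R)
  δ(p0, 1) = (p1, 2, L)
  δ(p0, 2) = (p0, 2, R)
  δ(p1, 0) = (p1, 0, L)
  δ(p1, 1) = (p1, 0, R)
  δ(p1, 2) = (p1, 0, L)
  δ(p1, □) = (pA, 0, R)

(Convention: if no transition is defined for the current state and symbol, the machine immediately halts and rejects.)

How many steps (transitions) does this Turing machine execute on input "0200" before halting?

Execution trace:
Initial: [p0]0200
Step 1: δ(p0, 0) = (p0, 0, R) → 0[p0]200
Step 2: δ(p0, 2) = (p0, 2, R) → 02[p0]00
Step 3: δ(p0, 0) = (p0, 0, R) → 020[p0]0
Step 4: δ(p0, 0) = (p0, 0, R) → 0200[p0]□

No transition is defined for δ(p0, □). By convention the machine halts and rejects.

The machine executed 4 steps before halting.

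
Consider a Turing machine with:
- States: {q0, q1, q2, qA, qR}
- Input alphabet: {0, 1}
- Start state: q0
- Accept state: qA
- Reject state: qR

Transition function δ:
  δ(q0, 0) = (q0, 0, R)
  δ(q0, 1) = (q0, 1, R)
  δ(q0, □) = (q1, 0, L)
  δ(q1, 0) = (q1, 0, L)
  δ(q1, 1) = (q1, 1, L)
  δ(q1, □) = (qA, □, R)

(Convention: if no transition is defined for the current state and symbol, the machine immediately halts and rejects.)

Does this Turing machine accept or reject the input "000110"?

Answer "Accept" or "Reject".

Execution trace:
Initial: [q0]000110
Step 1: δ(q0, 0) = (q0, 0, R) → 0[q0]00110
Step 2: δ(q0, 0) = (q0, 0, R) → 00[q0]0110
Step 3: δ(q0, 0) = (q0, 0, R) → 000[q0]110
Step 4: δ(q0, 1) = (q0, 1, R) → 0001[q0]10
Step 5: δ(q0, 1) = (q0, 1, R) → 00011[q0]0
Step 6: δ(q0, 0) = (q0, 0, R) → 000110[q0]□
Step 7: δ(q0, □) = (q1, 0, L) → 00011[q1]00
Step 8: δ(q1, 0) = (q1, 0, L) → 0001[q1]100
Step 9: δ(q1, 1) = (q1, 1, L) → 000[q1]1100
Step 10: δ(q1, 1) = (q1, 1, L) → 00[q1]01100
Step 11: δ(q1, 0) = (q1, 0, L) → 0[q1]001100
Step 12: δ(q1, 0) = (q1, 0, L) → [q1]0001100
Step 13: δ(q1, 0) = (q1, 0, L) → [q1]□0001100
Step 14: δ(q1, □) = (qA, □, R) → □[qA]0001100

The machine reaches the accept state qA and halts.

Answer: Accept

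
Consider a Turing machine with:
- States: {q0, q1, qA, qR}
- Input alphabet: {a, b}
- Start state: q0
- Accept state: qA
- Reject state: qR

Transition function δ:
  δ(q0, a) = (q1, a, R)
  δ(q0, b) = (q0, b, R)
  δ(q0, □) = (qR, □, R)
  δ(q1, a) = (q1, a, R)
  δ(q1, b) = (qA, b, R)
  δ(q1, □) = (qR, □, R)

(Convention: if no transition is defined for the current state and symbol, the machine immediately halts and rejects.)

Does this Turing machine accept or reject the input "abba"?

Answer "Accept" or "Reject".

Execution trace:
Initial: [q0]abba
Step 1: δ(q0, a) = (q1, a, R) → a[q1]bba
Step 2: δ(q1, b) = (qA, b, R) → ab[qA]ba

The machine reaches the accept state qA and halts.

Answer: Accept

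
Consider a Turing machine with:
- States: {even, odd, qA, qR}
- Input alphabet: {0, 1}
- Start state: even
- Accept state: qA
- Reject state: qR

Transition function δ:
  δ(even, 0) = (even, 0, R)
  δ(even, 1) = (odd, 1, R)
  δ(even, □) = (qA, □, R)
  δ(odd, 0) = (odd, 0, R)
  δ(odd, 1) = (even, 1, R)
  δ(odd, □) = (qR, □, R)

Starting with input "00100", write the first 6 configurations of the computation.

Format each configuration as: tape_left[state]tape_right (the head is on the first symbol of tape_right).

Transitions applied:
Step 1: δ(even, 0) = (even, 0, R)
Step 2: δ(even, 0) = (even, 0, R)
Step 3: δ(even, 1) = (odd, 1, R)
Step 4: δ(odd, 0) = (odd, 0, R)
Step 5: δ(odd, 0) = (odd, 0, R)

The first 6 configurations are:
[even]00100 ⊢ 0[even]0100 ⊢ 00[even]100 ⊢ 001[odd]00 ⊢ 0010[odd]0 ⊢ 00100[odd]□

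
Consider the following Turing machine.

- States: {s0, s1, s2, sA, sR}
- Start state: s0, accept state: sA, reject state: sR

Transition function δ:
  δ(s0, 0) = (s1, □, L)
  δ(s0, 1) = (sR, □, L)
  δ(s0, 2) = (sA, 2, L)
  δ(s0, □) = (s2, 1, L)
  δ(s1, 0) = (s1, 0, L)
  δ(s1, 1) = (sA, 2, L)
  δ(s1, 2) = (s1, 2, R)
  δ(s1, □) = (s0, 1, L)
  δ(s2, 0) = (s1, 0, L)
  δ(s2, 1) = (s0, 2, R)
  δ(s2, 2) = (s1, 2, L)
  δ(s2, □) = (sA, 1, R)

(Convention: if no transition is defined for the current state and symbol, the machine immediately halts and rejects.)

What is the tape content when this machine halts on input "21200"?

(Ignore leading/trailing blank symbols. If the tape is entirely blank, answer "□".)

Execution trace:
Initial: [s0]21200
Step 1: δ(s0, 2) = (sA, 2, L) → [sA]□21200

The machine reaches the accept state sA and halts.

Final tape (ignoring leading/trailing blanks): 21200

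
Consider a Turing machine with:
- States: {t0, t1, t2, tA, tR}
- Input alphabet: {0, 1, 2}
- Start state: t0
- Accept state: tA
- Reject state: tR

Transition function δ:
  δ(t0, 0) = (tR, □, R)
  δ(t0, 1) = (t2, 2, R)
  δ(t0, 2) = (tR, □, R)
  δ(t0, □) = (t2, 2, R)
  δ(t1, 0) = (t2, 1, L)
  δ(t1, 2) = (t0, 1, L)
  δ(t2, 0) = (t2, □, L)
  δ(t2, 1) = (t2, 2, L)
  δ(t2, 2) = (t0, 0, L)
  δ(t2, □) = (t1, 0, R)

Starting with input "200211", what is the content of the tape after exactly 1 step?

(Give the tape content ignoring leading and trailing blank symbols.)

Execution trace:
Initial: [t0]200211
Step 1: δ(t0, 2) = (tR, □, R) → □[tR]00211

The machine reaches the reject state tR and halts.

After 1 step, the tape (ignoring leading/trailing blanks) is: 00211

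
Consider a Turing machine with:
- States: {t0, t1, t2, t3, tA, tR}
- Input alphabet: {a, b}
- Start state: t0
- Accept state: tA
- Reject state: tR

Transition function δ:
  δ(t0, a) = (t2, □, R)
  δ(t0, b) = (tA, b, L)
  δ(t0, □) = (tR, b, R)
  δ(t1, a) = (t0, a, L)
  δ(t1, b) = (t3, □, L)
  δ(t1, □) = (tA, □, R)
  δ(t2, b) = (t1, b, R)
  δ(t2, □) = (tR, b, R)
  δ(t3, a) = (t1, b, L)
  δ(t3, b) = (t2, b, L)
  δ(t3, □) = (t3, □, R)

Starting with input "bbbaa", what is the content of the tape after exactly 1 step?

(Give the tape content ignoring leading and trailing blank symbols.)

Execution trace:
Initial: [t0]bbbaa
Step 1: δ(t0, b) = (tA, b, L) → [tA]□bbbaa

The machine reaches the accept state tA and halts.

After 1 step, the tape (ignoring leading/trailing blanks) is: bbbaa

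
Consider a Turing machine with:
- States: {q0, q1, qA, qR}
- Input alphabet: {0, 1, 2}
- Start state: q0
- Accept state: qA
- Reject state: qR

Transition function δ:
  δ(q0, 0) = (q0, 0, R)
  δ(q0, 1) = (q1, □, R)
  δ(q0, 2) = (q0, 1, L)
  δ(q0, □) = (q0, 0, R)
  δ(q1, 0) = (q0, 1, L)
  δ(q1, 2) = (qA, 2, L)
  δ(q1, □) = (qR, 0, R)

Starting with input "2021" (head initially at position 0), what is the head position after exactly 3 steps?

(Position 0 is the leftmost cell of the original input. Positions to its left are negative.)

Execution trace (head position shown):
Step 0: [q0]2021  (head at position 0)
Step 1: move left → [q0]□1021  (head at position -1)
Step 2: move right → 0[q0]1021  (head at position 0)
Step 3: move right → 0□[q1]021  (head at position 1)

After 3 steps, the head is at position 1.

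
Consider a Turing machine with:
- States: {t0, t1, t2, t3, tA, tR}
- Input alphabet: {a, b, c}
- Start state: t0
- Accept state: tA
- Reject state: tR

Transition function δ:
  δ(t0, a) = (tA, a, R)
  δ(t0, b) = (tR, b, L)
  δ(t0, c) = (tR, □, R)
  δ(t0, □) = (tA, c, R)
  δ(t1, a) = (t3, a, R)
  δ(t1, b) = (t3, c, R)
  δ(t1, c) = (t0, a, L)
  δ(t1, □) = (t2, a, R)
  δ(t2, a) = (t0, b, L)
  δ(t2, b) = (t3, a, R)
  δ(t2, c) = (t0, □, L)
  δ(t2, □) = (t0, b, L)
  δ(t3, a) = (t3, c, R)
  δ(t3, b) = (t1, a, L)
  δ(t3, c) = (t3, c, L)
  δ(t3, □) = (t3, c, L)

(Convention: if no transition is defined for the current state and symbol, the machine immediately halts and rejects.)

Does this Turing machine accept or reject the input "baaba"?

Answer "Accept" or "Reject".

Execution trace:
Initial: [t0]baaba
Step 1: δ(t0, b) = (tR, b, L) → [tR]□baaba

The machine reaches the reject state tR and halts.

Answer: Reject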